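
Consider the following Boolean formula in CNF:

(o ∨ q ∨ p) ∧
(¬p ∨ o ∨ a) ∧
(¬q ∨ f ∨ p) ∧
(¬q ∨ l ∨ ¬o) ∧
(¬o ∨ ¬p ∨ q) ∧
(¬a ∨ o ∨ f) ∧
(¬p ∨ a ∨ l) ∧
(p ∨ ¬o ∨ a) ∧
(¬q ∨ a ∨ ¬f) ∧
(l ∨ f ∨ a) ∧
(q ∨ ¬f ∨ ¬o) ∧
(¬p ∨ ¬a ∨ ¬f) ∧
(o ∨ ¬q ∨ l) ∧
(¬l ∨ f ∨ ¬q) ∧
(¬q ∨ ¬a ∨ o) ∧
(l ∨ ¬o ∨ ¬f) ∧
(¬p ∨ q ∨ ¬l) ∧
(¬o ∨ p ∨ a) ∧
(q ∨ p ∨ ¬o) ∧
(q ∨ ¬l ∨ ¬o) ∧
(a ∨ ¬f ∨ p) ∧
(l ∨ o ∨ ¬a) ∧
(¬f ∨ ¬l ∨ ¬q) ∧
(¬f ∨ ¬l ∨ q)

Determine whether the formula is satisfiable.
No

No, the formula is not satisfiable.

No assignment of truth values to the variables can make all 24 clauses true simultaneously.

The formula is UNSAT (unsatisfiable).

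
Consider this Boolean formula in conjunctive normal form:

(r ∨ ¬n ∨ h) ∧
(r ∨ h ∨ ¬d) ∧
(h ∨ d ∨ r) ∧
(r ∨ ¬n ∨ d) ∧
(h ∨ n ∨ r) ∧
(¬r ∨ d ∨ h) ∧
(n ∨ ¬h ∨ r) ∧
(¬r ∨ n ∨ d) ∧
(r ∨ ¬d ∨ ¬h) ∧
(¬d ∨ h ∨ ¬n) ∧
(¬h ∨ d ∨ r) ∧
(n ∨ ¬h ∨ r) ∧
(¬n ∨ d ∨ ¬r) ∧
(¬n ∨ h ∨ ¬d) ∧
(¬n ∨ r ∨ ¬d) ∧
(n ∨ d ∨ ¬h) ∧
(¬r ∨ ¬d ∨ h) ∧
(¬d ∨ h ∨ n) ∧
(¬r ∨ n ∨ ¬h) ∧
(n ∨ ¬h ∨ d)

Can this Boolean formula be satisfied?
Yes

Yes, the formula is satisfiable.

One satisfying assignment is: h=True, r=True, n=True, d=True

Verification: With this assignment, all 20 clauses evaluate to true.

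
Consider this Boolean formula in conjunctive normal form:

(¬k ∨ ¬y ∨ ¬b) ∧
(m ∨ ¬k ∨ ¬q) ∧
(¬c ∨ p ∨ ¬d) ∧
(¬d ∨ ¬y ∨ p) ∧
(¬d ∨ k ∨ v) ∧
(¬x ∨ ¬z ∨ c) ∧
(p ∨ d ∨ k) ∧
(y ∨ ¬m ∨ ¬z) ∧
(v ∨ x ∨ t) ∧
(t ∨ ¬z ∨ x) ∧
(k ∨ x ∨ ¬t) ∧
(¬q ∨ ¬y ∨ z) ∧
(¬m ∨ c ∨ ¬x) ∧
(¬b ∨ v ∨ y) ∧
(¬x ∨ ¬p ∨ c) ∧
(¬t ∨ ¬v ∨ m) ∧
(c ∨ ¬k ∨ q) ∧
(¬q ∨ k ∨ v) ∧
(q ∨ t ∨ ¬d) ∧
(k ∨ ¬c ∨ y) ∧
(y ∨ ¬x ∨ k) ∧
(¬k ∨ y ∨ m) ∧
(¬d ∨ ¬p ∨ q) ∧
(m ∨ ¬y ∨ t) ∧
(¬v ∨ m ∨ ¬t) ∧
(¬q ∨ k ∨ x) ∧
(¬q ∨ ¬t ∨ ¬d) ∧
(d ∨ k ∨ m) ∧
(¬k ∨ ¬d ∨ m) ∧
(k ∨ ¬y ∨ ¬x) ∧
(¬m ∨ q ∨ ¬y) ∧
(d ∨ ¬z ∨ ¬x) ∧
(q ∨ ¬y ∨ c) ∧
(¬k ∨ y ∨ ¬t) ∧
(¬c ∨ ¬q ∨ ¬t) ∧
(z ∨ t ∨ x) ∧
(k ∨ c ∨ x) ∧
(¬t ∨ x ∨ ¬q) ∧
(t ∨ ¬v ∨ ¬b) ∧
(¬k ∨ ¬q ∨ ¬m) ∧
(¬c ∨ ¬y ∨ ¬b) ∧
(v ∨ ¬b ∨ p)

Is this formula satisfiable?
Yes

Yes, the formula is satisfiable.

One satisfying assignment is: c=True, t=False, q=False, d=False, y=False, m=True, z=False, v=False, x=True, b=False, k=True, p=True

Verification: With this assignment, all 42 clauses evaluate to true.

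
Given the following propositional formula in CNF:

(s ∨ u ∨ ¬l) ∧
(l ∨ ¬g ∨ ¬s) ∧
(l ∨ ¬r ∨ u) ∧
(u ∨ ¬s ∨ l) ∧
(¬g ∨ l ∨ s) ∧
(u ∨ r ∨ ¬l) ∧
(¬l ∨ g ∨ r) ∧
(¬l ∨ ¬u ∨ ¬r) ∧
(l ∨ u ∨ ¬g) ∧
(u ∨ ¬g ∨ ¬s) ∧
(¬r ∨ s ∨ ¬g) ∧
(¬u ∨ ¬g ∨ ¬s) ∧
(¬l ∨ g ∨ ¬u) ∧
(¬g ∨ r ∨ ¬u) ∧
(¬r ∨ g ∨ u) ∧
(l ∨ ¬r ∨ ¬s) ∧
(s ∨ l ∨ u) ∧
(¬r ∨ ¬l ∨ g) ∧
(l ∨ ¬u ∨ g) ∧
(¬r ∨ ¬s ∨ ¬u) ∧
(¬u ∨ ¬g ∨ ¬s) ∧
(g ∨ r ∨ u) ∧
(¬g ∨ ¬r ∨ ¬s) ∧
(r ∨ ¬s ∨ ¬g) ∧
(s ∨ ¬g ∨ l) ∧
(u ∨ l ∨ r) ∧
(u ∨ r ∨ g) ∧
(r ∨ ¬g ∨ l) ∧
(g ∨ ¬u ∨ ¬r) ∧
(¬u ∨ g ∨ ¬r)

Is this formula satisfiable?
No

No, the formula is not satisfiable.

No assignment of truth values to the variables can make all 30 clauses true simultaneously.

The formula is UNSAT (unsatisfiable).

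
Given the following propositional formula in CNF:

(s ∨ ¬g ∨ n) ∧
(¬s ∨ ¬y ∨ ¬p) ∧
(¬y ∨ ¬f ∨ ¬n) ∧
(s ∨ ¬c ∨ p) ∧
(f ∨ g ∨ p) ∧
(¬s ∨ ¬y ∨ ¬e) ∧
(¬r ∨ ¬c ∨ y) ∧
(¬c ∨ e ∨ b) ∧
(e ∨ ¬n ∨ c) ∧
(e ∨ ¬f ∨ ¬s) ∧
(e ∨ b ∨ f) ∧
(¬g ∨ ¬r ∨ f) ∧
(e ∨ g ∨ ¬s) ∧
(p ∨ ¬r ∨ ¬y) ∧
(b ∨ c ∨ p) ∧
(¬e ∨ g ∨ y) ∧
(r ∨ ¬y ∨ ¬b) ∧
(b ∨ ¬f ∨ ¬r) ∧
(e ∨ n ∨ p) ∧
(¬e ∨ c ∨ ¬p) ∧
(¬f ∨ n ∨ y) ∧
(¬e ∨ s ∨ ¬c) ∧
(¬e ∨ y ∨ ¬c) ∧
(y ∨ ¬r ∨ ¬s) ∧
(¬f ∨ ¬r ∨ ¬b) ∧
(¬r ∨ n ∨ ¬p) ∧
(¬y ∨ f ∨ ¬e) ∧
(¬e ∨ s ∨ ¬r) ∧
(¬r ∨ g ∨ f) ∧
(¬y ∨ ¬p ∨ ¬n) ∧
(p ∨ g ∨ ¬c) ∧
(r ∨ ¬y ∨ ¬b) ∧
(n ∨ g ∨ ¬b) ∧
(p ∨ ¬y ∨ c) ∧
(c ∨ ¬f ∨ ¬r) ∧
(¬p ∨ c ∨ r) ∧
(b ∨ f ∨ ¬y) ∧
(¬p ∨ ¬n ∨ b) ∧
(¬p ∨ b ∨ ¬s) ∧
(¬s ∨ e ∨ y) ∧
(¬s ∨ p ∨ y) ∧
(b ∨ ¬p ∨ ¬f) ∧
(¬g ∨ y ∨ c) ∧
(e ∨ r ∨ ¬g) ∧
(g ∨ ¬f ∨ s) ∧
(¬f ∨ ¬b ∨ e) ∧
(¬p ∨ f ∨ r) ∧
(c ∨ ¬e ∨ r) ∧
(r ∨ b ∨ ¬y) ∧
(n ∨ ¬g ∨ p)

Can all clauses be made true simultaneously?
No

No, the formula is not satisfiable.

No assignment of truth values to the variables can make all 50 clauses true simultaneously.

The formula is UNSAT (unsatisfiable).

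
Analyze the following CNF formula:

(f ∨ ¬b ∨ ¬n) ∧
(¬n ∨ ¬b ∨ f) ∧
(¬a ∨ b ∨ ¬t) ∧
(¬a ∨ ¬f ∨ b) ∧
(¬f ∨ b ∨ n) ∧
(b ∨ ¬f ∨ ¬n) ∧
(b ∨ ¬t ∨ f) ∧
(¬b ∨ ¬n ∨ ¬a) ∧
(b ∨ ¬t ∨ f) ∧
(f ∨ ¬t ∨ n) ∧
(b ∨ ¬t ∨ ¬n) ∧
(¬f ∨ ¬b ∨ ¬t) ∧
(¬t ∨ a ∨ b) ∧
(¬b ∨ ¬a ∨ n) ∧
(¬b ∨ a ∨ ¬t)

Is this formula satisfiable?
Yes

Yes, the formula is satisfiable.

One satisfying assignment is: n=False, f=False, b=False, t=False, a=False

Verification: With this assignment, all 15 clauses evaluate to true.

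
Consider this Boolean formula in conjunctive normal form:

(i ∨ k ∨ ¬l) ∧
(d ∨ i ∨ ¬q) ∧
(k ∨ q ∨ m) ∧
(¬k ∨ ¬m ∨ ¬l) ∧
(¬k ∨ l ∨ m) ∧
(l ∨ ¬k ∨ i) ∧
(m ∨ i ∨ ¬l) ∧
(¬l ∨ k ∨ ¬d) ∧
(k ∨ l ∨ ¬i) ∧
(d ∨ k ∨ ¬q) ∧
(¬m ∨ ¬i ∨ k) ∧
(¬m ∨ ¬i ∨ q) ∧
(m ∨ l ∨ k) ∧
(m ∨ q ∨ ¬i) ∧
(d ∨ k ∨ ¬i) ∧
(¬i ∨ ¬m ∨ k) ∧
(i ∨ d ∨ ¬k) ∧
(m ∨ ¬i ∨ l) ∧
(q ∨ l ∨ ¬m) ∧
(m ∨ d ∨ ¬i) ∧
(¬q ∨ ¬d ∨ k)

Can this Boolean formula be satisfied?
Yes

Yes, the formula is satisfiable.

One satisfying assignment is: l=True, q=True, k=True, d=True, m=False, i=True

Verification: With this assignment, all 21 clauses evaluate to true.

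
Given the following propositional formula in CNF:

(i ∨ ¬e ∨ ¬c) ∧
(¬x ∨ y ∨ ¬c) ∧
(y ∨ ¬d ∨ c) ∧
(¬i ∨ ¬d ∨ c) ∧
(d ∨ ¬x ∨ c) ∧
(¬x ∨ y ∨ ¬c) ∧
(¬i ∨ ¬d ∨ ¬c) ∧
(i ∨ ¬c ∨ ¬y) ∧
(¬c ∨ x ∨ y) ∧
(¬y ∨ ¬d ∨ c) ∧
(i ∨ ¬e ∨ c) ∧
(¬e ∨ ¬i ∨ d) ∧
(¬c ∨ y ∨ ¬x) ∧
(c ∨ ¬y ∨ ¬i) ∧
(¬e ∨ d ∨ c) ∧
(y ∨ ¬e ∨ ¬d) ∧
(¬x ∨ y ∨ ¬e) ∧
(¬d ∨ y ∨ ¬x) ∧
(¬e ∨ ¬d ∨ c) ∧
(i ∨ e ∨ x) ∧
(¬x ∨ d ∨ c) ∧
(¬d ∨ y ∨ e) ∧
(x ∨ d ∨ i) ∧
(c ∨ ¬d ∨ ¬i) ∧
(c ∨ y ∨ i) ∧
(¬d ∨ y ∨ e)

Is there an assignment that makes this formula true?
Yes

Yes, the formula is satisfiable.

One satisfying assignment is: i=True, x=False, y=False, d=False, e=False, c=False

Verification: With this assignment, all 26 clauses evaluate to true.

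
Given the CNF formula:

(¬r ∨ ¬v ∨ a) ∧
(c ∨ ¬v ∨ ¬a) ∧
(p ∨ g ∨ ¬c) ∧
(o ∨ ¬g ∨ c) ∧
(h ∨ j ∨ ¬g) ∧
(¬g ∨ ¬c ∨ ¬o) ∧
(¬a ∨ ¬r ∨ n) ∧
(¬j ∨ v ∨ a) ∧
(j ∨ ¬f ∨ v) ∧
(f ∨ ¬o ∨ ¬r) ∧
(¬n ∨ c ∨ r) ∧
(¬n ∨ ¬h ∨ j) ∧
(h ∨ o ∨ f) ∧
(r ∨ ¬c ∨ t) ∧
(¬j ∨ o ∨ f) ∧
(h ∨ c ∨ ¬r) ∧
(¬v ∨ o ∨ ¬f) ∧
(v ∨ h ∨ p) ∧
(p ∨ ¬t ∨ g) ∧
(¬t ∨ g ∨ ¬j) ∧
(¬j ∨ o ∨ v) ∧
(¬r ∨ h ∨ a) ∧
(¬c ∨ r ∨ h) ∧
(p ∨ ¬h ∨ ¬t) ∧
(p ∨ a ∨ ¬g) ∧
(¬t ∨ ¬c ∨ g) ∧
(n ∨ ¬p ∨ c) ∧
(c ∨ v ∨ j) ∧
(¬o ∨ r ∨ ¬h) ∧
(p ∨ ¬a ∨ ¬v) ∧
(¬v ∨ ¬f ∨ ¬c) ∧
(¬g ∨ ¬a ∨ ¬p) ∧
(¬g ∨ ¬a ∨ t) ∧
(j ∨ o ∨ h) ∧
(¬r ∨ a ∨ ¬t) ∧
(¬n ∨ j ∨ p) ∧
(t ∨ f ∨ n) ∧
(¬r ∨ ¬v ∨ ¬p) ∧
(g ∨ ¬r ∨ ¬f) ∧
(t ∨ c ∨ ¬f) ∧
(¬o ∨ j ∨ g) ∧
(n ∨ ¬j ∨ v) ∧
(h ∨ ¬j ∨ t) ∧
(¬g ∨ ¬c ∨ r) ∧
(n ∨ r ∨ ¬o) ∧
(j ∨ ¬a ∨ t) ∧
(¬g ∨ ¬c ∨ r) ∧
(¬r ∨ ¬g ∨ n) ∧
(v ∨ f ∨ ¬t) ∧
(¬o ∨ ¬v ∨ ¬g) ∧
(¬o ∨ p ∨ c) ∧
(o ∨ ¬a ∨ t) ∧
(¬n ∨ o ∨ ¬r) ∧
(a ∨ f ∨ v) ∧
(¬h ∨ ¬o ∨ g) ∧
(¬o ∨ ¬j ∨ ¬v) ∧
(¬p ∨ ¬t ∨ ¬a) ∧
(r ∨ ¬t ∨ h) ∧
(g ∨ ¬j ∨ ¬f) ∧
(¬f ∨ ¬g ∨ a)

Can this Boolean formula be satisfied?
No

No, the formula is not satisfiable.

No assignment of truth values to the variables can make all 60 clauses true simultaneously.

The formula is UNSAT (unsatisfiable).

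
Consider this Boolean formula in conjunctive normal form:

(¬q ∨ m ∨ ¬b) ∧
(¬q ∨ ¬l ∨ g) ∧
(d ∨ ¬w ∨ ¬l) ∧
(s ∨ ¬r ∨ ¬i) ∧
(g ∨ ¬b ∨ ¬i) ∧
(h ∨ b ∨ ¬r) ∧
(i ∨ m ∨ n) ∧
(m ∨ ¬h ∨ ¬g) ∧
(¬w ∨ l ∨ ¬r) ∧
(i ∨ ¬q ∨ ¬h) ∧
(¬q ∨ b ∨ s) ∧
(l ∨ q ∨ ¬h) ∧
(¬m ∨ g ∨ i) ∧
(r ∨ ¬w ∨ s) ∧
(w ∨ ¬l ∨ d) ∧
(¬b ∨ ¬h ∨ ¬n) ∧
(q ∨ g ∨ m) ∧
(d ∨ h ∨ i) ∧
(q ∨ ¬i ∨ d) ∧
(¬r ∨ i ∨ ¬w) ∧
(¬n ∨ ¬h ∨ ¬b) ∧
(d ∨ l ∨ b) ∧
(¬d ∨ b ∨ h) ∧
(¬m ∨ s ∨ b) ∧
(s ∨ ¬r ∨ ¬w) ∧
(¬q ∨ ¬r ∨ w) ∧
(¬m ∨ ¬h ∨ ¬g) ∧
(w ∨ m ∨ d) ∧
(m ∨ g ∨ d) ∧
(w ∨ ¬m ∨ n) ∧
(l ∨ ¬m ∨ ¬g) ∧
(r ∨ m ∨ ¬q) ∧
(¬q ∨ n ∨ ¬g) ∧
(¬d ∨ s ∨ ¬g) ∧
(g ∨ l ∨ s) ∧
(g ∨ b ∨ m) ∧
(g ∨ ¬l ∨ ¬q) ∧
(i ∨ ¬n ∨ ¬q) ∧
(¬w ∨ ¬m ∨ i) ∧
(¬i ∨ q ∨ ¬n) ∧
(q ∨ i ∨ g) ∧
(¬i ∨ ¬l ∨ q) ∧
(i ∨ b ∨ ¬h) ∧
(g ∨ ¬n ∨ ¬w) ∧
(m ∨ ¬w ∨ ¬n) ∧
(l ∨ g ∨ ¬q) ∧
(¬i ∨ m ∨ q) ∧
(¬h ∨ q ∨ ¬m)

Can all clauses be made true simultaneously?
Yes

Yes, the formula is satisfiable.

One satisfying assignment is: n=True, q=True, s=True, r=False, m=True, i=True, b=True, h=False, l=True, w=True, d=True, g=True

Verification: With this assignment, all 48 clauses evaluate to true.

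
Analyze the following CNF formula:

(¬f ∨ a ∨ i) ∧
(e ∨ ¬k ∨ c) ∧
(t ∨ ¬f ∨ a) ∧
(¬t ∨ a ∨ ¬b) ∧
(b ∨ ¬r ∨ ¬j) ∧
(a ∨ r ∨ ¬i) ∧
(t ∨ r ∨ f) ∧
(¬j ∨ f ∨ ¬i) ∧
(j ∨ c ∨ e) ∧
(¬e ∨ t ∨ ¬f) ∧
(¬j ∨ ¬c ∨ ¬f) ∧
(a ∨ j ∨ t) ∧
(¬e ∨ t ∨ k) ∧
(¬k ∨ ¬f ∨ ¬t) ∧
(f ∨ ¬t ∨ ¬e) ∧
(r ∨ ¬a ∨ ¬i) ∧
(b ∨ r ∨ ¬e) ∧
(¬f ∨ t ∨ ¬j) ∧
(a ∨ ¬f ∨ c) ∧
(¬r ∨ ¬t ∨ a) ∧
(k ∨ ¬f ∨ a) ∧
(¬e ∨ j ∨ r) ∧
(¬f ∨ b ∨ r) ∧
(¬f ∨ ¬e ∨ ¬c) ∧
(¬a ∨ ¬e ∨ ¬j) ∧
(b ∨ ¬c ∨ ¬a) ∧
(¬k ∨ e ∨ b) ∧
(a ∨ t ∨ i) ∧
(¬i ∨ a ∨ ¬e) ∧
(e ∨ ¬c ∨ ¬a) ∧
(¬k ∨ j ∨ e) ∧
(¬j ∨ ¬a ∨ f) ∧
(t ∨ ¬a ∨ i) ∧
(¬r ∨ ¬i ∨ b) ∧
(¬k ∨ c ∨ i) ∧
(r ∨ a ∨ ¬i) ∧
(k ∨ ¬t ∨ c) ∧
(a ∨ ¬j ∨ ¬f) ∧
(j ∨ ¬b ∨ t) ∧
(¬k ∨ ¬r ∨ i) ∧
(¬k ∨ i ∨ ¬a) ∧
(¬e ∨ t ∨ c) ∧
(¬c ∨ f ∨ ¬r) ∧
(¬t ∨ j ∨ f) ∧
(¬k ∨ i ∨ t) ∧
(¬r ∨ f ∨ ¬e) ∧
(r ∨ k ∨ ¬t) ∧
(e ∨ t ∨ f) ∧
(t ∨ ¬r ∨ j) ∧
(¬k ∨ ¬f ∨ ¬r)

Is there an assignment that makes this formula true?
No

No, the formula is not satisfiable.

No assignment of truth values to the variables can make all 50 clauses true simultaneously.

The formula is UNSAT (unsatisfiable).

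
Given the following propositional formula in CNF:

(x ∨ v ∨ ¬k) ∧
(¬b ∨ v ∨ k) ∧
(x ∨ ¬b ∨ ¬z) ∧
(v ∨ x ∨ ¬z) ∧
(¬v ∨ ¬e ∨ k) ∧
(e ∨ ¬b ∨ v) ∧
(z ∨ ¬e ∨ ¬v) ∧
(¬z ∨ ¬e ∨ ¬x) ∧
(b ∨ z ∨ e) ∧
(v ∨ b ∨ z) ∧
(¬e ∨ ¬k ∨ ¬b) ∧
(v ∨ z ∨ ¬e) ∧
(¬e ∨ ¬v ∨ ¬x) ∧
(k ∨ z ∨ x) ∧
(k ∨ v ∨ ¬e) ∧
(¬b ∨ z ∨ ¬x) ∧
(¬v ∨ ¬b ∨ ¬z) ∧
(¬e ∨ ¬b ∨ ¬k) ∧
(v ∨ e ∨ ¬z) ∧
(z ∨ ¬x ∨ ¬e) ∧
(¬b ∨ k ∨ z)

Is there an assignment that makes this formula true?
Yes

Yes, the formula is satisfiable.

One satisfying assignment is: z=False, b=True, v=True, k=True, e=False, x=False

Verification: With this assignment, all 21 clauses evaluate to true.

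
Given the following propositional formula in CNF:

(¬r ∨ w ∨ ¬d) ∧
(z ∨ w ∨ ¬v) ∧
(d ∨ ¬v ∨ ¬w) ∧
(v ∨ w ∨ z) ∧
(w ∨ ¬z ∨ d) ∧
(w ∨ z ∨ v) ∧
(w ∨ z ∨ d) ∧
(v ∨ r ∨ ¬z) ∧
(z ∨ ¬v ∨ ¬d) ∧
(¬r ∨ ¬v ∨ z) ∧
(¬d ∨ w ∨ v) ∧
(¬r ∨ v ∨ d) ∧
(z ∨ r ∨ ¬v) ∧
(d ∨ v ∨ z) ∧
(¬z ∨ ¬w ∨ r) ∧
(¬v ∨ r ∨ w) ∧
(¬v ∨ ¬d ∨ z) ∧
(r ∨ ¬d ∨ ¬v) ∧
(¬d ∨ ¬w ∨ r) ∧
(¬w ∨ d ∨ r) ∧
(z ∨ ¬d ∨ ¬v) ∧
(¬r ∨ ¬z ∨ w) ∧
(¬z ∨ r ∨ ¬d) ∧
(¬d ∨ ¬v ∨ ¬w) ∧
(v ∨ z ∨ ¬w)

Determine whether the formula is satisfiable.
Yes

Yes, the formula is satisfiable.

One satisfying assignment is: d=True, w=True, r=True, v=False, z=True

Verification: With this assignment, all 25 clauses evaluate to true.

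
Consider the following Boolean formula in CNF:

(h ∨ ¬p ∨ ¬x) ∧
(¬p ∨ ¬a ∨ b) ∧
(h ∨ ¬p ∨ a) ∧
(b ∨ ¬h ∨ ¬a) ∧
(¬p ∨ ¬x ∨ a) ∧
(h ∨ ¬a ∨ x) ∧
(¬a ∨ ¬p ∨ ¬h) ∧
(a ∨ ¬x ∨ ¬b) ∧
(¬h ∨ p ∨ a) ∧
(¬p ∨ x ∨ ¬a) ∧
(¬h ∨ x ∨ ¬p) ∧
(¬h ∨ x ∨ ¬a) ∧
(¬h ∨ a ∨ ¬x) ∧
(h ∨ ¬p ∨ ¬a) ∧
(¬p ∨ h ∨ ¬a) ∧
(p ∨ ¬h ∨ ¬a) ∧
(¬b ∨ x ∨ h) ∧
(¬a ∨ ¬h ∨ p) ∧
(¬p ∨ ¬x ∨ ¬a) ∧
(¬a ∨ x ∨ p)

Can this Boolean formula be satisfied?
Yes

Yes, the formula is satisfiable.

One satisfying assignment is: a=False, p=False, h=False, b=False, x=False

Verification: With this assignment, all 20 clauses evaluate to true.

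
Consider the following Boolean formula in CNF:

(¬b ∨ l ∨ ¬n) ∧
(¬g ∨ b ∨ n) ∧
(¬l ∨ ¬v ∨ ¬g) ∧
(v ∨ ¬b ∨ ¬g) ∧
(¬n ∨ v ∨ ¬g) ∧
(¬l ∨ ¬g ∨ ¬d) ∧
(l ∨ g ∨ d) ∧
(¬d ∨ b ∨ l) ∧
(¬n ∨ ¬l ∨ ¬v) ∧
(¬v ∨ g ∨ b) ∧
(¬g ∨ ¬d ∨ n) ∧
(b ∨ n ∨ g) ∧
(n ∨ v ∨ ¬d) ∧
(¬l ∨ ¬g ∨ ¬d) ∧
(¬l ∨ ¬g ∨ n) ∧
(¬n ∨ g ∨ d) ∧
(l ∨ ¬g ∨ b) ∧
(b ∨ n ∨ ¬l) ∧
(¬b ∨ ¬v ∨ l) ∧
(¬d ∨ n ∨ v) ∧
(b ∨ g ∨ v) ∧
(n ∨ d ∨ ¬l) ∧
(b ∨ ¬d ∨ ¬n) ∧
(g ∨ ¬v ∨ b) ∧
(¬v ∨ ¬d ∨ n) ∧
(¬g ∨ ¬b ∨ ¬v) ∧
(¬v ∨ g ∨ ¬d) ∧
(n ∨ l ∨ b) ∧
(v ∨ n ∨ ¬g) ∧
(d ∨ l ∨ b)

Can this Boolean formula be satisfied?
Yes

Yes, the formula is satisfiable.

One satisfying assignment is: b=True, v=False, d=True, g=False, l=True, n=True

Verification: With this assignment, all 30 clauses evaluate to true.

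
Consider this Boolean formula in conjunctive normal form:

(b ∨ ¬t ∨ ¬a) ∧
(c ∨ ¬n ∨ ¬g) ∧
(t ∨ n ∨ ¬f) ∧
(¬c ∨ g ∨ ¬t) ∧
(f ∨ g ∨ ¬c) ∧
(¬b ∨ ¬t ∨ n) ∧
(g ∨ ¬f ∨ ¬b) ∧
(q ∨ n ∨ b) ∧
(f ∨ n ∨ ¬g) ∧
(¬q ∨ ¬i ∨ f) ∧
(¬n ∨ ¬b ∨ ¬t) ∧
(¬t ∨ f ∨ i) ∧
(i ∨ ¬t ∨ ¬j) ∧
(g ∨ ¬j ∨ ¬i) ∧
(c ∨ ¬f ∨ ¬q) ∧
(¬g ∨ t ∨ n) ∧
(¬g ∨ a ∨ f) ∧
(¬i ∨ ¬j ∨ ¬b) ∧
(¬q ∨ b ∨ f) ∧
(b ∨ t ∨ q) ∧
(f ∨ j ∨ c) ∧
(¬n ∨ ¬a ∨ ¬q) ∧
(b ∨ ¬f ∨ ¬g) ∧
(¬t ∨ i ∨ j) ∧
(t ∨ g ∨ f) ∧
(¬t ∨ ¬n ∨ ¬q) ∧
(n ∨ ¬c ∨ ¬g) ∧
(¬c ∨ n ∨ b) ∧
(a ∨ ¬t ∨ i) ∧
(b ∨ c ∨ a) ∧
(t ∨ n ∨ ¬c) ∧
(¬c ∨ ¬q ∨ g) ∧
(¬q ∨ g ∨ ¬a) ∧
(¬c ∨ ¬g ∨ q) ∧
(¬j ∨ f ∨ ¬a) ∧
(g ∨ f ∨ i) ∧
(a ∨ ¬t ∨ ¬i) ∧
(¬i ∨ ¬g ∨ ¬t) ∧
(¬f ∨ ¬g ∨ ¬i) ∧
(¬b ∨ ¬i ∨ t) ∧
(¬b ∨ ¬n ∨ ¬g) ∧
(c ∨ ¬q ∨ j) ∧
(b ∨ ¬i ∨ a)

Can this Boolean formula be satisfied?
No

No, the formula is not satisfiable.

No assignment of truth values to the variables can make all 43 clauses true simultaneously.

The formula is UNSAT (unsatisfiable).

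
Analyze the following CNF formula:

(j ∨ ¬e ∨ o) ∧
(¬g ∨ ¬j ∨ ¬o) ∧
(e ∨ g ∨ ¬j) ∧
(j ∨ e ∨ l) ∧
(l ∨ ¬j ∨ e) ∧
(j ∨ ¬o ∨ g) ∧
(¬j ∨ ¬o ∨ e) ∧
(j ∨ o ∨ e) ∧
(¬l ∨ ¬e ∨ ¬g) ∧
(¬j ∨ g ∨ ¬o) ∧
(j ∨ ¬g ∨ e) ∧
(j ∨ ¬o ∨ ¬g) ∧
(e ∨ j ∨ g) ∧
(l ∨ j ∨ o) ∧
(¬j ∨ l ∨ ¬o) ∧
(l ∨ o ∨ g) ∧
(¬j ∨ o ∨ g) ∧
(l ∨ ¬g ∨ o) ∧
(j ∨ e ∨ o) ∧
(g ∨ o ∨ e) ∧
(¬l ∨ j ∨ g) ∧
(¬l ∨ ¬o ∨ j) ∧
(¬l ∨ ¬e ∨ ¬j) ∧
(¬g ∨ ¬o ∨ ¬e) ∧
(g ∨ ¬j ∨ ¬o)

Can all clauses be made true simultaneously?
Yes

Yes, the formula is satisfiable.

One satisfying assignment is: j=True, o=False, l=True, e=False, g=True

Verification: With this assignment, all 25 clauses evaluate to true.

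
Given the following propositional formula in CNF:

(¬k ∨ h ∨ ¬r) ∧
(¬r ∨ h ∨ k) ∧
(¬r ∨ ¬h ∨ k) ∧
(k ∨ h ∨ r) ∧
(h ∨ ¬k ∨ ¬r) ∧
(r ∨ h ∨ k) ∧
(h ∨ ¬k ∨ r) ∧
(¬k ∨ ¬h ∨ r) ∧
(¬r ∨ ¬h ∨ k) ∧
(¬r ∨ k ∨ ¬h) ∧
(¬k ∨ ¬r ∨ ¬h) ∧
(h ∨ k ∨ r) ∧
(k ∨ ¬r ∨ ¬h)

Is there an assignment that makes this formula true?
Yes

Yes, the formula is satisfiable.

One satisfying assignment is: k=False, h=True, r=False

Verification: With this assignment, all 13 clauses evaluate to true.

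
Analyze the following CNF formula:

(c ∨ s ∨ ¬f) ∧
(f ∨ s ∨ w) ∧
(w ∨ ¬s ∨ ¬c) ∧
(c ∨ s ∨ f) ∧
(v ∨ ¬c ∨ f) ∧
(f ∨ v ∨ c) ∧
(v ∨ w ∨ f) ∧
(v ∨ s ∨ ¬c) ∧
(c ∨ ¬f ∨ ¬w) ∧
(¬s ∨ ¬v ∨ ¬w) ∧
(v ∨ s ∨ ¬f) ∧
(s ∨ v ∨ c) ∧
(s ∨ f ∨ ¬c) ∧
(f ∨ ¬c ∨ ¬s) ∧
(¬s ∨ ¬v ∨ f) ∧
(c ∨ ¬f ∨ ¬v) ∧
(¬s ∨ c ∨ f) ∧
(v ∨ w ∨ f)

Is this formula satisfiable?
Yes

Yes, the formula is satisfiable.

One satisfying assignment is: s=True, c=False, f=True, w=False, v=False

Verification: With this assignment, all 18 clauses evaluate to true.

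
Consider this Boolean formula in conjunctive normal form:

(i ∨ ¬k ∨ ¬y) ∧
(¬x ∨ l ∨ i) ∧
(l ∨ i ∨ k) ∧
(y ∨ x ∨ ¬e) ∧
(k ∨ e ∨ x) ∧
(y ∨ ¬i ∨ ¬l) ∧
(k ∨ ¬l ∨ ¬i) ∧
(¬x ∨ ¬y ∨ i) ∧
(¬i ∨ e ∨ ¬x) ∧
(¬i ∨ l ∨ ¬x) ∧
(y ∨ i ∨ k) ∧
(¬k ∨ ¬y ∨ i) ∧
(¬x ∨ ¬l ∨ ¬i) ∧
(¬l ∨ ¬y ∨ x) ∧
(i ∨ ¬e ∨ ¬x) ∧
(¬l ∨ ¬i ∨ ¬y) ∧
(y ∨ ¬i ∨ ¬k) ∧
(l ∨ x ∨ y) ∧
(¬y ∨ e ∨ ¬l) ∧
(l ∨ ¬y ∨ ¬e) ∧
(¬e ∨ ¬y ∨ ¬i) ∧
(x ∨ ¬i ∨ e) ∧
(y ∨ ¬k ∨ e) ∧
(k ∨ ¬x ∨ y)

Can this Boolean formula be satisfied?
No

No, the formula is not satisfiable.

No assignment of truth values to the variables can make all 24 clauses true simultaneously.

The formula is UNSAT (unsatisfiable).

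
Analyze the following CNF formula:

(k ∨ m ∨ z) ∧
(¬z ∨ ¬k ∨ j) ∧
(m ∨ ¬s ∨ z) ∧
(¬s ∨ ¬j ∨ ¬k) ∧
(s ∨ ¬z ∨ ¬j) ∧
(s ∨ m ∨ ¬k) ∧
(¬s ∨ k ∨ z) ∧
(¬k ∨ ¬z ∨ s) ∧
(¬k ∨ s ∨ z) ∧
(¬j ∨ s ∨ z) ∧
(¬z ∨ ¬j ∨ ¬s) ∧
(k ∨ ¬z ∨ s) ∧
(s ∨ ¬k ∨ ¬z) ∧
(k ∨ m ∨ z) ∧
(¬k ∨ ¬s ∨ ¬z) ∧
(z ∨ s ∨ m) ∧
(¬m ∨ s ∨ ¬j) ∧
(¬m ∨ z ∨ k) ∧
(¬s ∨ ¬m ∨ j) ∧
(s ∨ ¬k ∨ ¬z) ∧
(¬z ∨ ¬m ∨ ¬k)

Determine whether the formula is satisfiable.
Yes

Yes, the formula is satisfiable.

One satisfying assignment is: k=False, z=True, m=False, j=False, s=True

Verification: With this assignment, all 21 clauses evaluate to true.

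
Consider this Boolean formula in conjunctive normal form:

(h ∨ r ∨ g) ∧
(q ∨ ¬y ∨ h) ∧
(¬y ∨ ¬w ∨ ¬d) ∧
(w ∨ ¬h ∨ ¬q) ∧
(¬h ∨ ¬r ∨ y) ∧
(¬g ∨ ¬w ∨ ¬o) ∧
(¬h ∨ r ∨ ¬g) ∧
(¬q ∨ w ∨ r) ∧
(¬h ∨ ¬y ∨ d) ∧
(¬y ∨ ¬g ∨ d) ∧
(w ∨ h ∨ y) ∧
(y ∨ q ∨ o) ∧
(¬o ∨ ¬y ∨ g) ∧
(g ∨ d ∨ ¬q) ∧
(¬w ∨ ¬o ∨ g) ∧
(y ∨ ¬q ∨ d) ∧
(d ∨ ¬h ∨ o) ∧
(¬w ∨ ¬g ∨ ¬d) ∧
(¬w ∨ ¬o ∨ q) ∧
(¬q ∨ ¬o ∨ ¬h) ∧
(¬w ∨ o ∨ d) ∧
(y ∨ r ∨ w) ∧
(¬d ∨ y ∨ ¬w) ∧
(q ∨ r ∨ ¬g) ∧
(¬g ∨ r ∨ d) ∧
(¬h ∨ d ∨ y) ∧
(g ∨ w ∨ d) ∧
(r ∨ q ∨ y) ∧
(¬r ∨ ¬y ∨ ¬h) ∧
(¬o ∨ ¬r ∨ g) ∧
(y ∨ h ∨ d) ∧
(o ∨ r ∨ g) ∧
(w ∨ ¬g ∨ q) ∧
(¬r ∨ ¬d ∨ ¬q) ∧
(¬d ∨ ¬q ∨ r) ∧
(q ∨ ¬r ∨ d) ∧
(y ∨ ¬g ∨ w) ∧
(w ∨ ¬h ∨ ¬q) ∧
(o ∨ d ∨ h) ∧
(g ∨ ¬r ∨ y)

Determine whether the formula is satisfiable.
No

No, the formula is not satisfiable.

No assignment of truth values to the variables can make all 40 clauses true simultaneously.

The formula is UNSAT (unsatisfiable).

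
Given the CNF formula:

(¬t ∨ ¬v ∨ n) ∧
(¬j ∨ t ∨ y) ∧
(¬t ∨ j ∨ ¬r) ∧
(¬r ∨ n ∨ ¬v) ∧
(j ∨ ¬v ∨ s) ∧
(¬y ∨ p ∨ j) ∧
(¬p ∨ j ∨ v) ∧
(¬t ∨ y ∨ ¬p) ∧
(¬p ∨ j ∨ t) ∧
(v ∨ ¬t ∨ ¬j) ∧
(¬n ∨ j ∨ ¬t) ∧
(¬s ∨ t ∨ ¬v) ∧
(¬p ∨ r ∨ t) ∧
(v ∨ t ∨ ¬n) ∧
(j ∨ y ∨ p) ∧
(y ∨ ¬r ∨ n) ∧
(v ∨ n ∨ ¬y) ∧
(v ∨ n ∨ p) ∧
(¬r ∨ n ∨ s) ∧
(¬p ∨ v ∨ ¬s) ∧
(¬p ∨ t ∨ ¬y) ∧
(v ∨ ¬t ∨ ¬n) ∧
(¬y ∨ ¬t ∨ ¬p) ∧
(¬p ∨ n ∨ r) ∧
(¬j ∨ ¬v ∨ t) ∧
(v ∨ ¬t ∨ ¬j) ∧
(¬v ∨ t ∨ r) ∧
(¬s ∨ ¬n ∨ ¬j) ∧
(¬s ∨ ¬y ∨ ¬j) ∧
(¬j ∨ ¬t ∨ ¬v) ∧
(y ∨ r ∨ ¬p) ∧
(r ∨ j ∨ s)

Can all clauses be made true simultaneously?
No

No, the formula is not satisfiable.

No assignment of truth values to the variables can make all 32 clauses true simultaneously.

The formula is UNSAT (unsatisfiable).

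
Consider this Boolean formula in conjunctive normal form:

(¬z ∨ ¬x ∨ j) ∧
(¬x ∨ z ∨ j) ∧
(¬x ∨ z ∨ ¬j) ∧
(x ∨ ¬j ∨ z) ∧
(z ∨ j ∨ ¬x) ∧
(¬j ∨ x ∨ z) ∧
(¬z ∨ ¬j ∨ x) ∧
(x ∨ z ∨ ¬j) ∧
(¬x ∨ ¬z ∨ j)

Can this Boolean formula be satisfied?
Yes

Yes, the formula is satisfiable.

One satisfying assignment is: z=False, j=False, x=False

Verification: With this assignment, all 9 clauses evaluate to true.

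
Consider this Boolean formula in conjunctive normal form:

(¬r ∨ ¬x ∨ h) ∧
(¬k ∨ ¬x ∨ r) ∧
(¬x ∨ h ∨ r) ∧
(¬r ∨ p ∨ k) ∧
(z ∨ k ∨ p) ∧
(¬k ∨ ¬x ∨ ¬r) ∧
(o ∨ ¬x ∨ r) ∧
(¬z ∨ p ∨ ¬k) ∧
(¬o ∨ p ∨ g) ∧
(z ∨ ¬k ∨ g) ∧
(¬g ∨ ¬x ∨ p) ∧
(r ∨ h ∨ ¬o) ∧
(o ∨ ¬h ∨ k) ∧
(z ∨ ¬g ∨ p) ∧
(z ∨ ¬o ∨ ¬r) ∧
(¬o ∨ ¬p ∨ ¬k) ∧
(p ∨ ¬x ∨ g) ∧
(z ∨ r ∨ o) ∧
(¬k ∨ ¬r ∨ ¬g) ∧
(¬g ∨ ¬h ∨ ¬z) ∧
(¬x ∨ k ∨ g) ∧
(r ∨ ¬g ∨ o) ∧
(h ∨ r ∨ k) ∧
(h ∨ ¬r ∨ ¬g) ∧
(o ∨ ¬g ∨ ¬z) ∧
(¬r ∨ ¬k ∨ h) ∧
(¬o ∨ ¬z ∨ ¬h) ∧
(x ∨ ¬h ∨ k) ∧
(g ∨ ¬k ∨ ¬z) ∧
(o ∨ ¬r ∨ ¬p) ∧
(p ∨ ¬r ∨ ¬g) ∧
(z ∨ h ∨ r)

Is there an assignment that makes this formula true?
Yes

Yes, the formula is satisfiable.

One satisfying assignment is: h=True, x=True, z=False, r=False, o=True, k=False, g=True, p=True

Verification: With this assignment, all 32 clauses evaluate to true.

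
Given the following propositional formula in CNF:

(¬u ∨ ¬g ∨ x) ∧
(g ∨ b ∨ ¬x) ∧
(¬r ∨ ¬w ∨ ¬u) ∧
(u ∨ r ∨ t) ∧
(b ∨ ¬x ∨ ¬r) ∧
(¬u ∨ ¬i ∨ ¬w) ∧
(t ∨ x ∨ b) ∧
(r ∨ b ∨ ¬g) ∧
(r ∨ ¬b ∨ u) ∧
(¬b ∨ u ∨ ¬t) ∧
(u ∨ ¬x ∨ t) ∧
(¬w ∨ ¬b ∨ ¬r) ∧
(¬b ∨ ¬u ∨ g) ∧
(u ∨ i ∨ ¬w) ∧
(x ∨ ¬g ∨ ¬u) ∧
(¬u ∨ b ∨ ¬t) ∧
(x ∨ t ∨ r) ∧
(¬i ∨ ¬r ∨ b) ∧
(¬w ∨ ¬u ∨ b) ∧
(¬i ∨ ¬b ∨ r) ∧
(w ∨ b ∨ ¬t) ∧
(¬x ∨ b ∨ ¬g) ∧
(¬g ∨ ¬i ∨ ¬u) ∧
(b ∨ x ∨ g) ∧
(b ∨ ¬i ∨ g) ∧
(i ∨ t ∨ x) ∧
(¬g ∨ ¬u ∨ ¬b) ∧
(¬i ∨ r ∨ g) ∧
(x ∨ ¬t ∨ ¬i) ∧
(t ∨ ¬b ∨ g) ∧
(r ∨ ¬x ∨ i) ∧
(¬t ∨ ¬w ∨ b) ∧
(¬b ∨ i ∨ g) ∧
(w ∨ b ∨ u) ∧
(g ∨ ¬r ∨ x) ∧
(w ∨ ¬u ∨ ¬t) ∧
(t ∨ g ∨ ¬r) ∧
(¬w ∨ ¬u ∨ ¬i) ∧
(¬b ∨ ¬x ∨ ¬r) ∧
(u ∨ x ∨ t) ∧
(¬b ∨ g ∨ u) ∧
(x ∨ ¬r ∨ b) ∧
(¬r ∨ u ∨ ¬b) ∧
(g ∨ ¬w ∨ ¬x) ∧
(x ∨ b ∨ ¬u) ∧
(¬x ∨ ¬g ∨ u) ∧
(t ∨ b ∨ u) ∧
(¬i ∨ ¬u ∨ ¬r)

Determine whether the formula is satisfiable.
No

No, the formula is not satisfiable.

No assignment of truth values to the variables can make all 48 clauses true simultaneously.

The formula is UNSAT (unsatisfiable).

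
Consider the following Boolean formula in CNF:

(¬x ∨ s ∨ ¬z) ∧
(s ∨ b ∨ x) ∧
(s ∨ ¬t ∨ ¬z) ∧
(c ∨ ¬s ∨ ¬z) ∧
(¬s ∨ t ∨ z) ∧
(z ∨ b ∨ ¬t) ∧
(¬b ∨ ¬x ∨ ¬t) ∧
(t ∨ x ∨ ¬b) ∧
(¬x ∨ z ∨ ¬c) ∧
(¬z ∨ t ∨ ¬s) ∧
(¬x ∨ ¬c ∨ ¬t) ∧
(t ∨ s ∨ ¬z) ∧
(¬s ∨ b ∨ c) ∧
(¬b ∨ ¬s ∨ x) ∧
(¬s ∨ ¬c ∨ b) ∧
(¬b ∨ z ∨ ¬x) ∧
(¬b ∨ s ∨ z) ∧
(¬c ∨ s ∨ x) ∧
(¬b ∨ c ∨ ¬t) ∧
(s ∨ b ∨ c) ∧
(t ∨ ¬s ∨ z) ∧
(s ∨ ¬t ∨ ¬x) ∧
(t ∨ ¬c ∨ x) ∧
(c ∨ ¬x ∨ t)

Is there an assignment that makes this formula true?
No

No, the formula is not satisfiable.

No assignment of truth values to the variables can make all 24 clauses true simultaneously.

The formula is UNSAT (unsatisfiable).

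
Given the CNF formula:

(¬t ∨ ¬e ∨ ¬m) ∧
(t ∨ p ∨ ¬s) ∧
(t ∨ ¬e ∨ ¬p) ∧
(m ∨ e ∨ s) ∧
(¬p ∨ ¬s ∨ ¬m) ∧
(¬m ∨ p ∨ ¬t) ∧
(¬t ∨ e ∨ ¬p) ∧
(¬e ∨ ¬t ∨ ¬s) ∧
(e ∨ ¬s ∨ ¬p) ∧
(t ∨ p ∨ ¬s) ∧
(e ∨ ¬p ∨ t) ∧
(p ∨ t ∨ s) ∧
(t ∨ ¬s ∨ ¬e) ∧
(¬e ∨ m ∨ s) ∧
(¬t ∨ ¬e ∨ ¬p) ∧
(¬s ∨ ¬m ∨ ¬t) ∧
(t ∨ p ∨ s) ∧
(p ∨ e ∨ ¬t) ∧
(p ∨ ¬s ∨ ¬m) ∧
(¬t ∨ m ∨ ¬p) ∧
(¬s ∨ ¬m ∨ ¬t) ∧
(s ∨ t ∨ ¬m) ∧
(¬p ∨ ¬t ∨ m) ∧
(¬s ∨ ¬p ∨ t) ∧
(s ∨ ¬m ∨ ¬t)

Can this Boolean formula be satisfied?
No

No, the formula is not satisfiable.

No assignment of truth values to the variables can make all 25 clauses true simultaneously.

The formula is UNSAT (unsatisfiable).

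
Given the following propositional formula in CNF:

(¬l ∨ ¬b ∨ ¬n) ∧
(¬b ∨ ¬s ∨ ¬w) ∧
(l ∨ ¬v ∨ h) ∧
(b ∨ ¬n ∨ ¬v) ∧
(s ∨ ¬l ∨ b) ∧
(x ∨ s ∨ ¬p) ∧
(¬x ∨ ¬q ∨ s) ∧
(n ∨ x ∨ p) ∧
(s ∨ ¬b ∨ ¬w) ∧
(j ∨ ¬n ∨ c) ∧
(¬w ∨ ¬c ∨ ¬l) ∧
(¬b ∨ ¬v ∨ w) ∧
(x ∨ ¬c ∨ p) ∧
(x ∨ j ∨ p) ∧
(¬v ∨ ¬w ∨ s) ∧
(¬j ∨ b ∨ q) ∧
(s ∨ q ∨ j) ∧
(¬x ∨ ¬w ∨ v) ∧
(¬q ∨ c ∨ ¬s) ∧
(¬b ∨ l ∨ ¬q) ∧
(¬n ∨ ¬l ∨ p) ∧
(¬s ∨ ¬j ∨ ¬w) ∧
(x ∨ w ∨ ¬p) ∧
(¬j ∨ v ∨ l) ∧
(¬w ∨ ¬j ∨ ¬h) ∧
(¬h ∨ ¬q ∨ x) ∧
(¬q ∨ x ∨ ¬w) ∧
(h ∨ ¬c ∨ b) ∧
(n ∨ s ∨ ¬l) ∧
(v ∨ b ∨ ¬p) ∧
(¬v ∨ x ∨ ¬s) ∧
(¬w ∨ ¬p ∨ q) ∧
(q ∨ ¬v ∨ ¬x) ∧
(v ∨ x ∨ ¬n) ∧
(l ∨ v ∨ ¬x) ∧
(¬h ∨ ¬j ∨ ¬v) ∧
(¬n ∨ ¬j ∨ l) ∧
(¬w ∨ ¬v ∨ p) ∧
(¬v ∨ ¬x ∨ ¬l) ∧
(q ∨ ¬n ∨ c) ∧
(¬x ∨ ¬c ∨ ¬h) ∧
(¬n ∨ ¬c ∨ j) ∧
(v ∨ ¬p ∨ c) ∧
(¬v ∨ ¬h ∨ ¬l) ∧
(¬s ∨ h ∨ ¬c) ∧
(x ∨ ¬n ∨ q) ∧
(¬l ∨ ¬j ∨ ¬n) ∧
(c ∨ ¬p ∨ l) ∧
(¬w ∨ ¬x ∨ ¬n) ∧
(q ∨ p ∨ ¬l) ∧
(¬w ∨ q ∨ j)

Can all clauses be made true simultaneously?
No

No, the formula is not satisfiable.

No assignment of truth values to the variables can make all 51 clauses true simultaneously.

The formula is UNSAT (unsatisfiable).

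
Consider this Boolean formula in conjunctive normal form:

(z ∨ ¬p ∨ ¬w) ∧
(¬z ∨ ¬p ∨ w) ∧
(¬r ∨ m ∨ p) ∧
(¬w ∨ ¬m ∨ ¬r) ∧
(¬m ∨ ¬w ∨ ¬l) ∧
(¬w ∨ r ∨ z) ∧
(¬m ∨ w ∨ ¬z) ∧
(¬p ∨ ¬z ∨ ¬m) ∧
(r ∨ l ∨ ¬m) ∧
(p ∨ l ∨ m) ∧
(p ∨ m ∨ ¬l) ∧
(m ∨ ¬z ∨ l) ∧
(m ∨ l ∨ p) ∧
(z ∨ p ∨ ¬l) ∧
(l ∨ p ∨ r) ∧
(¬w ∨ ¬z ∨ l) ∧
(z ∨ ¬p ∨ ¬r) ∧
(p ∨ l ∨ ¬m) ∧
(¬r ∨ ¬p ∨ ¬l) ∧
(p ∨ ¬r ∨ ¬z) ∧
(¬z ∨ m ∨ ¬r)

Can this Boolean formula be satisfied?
Yes

Yes, the formula is satisfiable.

One satisfying assignment is: w=False, m=False, r=False, z=False, l=False, p=True

Verification: With this assignment, all 21 clauses evaluate to true.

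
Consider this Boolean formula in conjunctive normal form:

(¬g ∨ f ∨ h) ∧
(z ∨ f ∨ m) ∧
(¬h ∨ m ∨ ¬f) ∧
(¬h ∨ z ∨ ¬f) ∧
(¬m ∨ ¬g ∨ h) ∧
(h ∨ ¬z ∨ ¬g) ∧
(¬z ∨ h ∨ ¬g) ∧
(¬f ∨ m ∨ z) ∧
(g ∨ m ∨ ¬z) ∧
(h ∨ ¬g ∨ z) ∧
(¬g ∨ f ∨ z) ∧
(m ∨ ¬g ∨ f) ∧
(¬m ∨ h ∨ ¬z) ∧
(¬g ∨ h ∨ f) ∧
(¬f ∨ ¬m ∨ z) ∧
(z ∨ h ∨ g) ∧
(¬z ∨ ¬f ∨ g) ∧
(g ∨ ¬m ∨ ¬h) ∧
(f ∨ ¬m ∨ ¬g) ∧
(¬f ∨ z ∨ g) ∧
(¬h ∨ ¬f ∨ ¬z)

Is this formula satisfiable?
No

No, the formula is not satisfiable.

No assignment of truth values to the variables can make all 21 clauses true simultaneously.

The formula is UNSAT (unsatisfiable).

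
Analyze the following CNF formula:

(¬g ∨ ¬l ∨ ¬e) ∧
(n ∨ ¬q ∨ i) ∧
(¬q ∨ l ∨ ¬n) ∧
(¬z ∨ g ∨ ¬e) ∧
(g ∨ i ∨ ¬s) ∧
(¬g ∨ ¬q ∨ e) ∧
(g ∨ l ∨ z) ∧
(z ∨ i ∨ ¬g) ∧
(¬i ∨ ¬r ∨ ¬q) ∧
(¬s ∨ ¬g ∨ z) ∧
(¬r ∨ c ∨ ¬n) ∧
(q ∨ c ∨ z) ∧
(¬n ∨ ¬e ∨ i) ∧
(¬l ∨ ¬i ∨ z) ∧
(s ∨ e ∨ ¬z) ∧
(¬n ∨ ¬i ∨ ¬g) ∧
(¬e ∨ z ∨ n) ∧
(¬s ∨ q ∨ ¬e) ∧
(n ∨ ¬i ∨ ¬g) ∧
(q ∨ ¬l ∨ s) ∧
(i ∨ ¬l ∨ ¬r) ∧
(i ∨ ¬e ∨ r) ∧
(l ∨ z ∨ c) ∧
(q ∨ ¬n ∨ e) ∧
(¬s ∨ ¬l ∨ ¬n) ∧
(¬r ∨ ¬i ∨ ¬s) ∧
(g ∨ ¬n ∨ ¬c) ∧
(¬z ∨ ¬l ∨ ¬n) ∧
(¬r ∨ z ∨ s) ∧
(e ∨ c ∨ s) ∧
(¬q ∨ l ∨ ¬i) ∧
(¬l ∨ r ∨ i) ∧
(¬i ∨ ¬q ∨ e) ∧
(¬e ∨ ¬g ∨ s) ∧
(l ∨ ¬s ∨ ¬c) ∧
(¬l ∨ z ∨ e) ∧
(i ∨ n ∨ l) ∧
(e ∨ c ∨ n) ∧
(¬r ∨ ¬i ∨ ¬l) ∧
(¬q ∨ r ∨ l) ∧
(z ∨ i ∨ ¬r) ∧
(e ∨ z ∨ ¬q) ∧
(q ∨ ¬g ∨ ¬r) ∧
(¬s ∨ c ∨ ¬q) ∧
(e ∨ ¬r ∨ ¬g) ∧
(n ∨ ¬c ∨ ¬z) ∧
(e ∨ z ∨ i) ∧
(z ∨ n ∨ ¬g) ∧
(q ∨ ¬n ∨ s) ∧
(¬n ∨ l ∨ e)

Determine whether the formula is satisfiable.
No

No, the formula is not satisfiable.

No assignment of truth values to the variables can make all 50 clauses true simultaneously.

The formula is UNSAT (unsatisfiable).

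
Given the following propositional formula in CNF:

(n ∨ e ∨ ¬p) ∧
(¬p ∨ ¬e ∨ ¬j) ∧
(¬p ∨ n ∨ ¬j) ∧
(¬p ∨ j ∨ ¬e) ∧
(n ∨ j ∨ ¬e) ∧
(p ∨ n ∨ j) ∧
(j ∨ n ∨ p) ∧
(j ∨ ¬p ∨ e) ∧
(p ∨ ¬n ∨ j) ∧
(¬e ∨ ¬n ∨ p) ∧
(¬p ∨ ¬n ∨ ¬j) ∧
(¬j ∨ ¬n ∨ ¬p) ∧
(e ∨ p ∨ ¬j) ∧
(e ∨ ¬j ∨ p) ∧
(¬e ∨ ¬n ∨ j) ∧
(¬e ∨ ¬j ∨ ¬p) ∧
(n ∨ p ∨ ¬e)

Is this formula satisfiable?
No

No, the formula is not satisfiable.

No assignment of truth values to the variables can make all 17 clauses true simultaneously.

The formula is UNSAT (unsatisfiable).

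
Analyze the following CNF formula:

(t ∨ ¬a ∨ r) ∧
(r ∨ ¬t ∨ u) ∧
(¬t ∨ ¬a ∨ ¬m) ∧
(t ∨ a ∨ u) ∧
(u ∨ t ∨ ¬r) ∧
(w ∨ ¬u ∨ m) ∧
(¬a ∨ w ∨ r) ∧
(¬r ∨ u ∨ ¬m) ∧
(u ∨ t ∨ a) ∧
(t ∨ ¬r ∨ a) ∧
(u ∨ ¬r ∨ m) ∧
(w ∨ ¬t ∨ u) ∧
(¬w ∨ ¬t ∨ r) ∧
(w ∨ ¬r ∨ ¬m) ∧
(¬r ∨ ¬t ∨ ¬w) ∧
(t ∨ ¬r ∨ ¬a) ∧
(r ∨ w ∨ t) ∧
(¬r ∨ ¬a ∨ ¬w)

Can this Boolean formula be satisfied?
Yes

Yes, the formula is satisfiable.

One satisfying assignment is: u=True, w=True, r=False, m=False, a=False, t=False

Verification: With this assignment, all 18 clauses evaluate to true.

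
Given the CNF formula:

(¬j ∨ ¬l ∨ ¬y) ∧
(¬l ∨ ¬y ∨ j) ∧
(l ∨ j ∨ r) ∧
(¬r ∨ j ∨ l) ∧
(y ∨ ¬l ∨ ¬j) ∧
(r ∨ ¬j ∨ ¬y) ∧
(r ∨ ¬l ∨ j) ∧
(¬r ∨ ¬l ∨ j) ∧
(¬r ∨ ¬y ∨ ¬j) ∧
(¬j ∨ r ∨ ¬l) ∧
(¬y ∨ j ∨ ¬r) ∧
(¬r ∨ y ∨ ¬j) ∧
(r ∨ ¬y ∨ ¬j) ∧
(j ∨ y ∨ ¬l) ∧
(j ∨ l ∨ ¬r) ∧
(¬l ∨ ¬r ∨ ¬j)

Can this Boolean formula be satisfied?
Yes

Yes, the formula is satisfiable.

One satisfying assignment is: y=False, j=True, l=False, r=False

Verification: With this assignment, all 16 clauses evaluate to true.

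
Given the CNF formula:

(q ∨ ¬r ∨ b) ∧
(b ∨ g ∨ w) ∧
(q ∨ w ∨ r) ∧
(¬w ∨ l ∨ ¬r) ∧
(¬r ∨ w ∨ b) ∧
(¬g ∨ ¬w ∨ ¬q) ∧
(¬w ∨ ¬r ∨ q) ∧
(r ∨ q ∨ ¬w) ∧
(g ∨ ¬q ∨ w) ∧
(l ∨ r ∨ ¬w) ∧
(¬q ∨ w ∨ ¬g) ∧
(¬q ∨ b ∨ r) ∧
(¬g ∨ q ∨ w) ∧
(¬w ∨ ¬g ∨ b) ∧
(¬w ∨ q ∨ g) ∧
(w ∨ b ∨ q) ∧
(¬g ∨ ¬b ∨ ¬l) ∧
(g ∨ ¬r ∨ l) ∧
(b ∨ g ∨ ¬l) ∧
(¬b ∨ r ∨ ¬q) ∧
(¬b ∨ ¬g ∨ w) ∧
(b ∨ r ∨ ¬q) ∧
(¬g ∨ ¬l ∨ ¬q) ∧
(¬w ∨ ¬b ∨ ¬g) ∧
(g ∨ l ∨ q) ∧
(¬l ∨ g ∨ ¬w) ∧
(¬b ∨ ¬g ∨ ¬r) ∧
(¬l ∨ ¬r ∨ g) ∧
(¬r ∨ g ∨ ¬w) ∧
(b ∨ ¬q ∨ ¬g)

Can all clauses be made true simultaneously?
No

No, the formula is not satisfiable.

No assignment of truth values to the variables can make all 30 clauses true simultaneously.

The formula is UNSAT (unsatisfiable).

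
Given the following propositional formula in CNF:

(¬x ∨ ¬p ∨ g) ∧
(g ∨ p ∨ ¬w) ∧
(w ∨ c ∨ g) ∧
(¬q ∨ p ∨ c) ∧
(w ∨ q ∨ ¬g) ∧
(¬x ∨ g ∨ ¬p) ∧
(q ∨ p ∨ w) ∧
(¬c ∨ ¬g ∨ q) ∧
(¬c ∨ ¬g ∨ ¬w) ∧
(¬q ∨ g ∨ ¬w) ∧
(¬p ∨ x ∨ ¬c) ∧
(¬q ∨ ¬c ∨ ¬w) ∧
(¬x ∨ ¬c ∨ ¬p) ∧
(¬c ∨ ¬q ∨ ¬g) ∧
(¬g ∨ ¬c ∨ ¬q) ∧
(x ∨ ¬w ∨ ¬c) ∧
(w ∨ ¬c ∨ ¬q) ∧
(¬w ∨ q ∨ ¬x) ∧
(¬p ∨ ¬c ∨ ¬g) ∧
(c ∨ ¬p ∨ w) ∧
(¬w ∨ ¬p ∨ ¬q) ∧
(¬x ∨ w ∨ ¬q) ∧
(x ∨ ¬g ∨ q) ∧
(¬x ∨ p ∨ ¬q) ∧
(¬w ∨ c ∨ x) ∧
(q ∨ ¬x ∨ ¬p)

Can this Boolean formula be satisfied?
No

No, the formula is not satisfiable.

No assignment of truth values to the variables can make all 26 clauses true simultaneously.

The formula is UNSAT (unsatisfiable).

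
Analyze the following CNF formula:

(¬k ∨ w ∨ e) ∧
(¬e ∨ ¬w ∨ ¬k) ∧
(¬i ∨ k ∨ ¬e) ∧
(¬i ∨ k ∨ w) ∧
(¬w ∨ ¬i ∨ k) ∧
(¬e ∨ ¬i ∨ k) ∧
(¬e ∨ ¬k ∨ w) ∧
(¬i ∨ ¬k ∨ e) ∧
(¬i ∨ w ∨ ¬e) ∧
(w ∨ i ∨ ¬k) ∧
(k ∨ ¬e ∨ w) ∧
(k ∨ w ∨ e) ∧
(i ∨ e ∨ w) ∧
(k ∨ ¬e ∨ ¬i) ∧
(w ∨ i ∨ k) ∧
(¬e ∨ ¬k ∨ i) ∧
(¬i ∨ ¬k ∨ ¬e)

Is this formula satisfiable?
Yes

Yes, the formula is satisfiable.

One satisfying assignment is: k=False, i=False, e=False, w=True

Verification: With this assignment, all 17 clauses evaluate to true.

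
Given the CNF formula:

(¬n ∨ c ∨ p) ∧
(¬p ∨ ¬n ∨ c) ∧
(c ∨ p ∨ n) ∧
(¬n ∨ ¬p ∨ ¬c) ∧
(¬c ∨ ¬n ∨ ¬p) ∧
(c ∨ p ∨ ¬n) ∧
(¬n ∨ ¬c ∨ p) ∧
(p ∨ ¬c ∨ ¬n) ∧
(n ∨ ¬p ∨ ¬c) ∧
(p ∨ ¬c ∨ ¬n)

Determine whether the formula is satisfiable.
Yes

Yes, the formula is satisfiable.

One satisfying assignment is: n=False, p=True, c=False

Verification: With this assignment, all 10 clauses evaluate to true.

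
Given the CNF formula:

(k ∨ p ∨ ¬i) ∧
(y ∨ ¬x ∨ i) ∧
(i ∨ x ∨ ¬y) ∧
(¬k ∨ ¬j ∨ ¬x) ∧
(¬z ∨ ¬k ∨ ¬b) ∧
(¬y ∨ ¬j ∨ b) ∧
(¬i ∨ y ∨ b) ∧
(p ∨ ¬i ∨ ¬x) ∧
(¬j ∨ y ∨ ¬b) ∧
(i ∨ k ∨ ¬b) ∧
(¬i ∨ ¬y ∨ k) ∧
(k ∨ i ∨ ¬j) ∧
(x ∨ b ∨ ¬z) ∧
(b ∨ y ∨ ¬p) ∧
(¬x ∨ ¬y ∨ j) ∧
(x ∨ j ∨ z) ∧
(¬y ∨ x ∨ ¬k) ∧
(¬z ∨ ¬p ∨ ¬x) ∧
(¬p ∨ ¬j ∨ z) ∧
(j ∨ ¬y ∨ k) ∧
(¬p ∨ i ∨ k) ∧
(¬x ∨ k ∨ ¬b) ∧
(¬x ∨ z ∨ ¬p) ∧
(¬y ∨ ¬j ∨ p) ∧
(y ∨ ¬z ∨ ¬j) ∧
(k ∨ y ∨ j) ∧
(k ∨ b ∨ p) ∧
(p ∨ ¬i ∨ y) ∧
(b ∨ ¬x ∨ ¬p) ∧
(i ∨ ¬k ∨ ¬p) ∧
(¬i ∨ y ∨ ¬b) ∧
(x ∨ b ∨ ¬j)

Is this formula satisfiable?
No

No, the formula is not satisfiable.

No assignment of truth values to the variables can make all 32 clauses true simultaneously.

The formula is UNSAT (unsatisfiable).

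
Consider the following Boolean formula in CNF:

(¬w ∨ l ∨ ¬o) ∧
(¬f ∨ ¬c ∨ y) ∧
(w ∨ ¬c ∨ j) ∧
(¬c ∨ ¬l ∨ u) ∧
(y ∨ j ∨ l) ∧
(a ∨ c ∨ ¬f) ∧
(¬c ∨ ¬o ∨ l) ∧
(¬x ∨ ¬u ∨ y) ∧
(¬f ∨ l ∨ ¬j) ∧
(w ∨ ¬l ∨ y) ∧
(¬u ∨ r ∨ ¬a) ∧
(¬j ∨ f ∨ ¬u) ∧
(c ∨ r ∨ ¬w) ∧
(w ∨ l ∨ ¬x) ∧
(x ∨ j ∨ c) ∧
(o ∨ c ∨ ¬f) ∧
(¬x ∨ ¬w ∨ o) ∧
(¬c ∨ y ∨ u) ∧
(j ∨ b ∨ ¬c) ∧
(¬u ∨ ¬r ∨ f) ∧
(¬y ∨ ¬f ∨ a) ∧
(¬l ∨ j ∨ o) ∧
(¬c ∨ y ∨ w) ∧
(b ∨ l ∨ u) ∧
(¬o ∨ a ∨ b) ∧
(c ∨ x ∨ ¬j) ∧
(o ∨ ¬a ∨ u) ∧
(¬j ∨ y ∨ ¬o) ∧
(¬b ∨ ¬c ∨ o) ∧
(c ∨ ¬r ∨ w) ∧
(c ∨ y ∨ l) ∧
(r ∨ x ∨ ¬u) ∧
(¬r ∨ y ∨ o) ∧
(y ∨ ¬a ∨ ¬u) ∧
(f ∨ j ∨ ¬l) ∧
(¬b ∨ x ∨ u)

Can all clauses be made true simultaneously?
Yes

Yes, the formula is satisfiable.

One satisfying assignment is: c=True, y=True, x=False, u=True, j=False, l=True, r=True, w=True, a=True, o=True, b=True, f=True

Verification: With this assignment, all 36 clauses evaluate to true.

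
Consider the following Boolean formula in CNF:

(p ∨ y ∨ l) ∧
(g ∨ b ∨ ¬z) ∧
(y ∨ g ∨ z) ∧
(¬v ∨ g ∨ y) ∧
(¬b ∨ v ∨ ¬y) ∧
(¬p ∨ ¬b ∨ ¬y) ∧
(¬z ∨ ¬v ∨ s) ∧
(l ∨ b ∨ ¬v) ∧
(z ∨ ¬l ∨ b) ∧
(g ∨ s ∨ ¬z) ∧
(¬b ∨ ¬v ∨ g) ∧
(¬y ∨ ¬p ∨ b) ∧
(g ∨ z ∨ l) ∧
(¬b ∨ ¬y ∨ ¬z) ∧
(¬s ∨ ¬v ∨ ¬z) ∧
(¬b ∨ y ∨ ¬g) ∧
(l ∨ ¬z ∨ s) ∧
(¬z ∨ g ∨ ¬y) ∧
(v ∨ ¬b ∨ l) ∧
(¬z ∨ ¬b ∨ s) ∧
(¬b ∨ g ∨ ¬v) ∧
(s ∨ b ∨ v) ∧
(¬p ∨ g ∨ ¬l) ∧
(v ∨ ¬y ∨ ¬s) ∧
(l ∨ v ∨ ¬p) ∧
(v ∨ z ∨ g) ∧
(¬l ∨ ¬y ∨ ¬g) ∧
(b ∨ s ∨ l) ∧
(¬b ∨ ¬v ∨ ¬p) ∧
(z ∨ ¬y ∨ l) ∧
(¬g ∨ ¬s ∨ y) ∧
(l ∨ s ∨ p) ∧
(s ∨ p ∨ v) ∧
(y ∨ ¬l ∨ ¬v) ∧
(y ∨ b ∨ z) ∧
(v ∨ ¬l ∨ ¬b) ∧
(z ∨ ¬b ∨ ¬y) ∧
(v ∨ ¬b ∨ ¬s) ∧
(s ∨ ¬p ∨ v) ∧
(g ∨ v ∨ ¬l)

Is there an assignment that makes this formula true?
No

No, the formula is not satisfiable.

No assignment of truth values to the variables can make all 40 clauses true simultaneously.

The formula is UNSAT (unsatisfiable).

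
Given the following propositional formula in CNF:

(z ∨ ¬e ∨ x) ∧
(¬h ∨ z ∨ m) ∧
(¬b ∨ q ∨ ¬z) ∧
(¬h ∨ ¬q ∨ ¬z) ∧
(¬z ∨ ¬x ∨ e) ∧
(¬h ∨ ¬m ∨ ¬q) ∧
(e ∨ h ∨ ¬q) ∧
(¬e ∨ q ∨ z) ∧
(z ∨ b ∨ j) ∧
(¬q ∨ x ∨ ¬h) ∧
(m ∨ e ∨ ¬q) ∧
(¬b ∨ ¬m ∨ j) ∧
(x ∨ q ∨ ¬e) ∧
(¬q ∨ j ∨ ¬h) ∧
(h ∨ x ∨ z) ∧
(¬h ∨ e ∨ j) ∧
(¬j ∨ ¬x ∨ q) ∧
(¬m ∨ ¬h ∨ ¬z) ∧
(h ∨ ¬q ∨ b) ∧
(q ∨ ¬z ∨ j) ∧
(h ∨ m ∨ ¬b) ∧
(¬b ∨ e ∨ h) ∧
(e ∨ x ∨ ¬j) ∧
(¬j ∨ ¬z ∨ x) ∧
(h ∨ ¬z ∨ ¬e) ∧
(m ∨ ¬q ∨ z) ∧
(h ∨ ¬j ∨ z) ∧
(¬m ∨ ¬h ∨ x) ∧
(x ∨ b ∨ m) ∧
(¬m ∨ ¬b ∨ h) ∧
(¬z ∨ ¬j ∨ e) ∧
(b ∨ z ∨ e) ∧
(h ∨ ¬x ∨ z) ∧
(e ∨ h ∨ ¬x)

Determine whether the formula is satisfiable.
No

No, the formula is not satisfiable.

No assignment of truth values to the variables can make all 34 clauses true simultaneously.

The formula is UNSAT (unsatisfiable).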